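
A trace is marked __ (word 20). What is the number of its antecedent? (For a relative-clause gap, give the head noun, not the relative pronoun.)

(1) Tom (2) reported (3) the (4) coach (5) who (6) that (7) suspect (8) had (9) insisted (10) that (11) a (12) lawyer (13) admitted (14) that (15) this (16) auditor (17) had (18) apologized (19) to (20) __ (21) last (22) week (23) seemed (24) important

The gap at 20 is the prepositional object of "apologized", inside a relative clause.
The relative pronoun is "who" (word 5); it is bound by the head noun immediately before it.
Its filler is the head noun "coach", at word 4.

4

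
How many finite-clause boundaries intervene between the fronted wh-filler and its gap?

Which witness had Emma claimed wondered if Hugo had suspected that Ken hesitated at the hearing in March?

"which witness" is extracted from the subject of "wondered".
Boundaries crossed, outermost first: [Ø] — 1 in total.

1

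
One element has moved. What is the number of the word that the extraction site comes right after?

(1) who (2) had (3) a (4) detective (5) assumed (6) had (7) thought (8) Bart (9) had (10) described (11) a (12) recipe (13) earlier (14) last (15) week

The displaced element is "who" (word 1).
It is linked across 1 clause boundary (Ø).
It functions as the subject of "thought", so the gap sits immediately after word 5 ("assumed").
Base order: A detective had assumed that who had thought Bart had described a recipe earlier last week.

5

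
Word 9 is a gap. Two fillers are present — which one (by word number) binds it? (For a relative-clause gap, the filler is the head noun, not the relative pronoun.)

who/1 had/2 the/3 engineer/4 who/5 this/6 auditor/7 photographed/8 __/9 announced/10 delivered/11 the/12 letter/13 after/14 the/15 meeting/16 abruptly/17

4

The marked gap is inside the relative clause, the direct object of "photographed".
Its filler is the head noun "engineer" (via "who"), at word 4.
(The other dependency links word 1 to a gap after word 10.)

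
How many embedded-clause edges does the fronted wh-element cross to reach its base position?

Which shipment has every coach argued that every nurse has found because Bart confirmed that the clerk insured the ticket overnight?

"which shipment" is extracted from the object of "found".
Boundaries crossed, outermost first: [that] — 1 in total.

1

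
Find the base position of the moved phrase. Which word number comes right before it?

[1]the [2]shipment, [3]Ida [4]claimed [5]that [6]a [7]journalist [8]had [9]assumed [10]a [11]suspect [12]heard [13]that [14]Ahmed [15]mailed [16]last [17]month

The displaced element is "the shipment" (word 2).
It is linked across 3 clause boundaries (that → Ø → that).
It functions as the direct object of "mailed", so the gap sits immediately after word 15 ("mailed").
Base order: Ida claimed that a journalist had assumed a suspect heard that Ahmed mailed the shipment last month.

15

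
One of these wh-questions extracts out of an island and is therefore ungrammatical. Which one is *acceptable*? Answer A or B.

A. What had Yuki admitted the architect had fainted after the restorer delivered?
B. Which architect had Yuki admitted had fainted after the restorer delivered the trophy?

B

In A, the wh-phrase is extracted from inside an adjunct island (introduced by "after"), which blocks movement.
In B, the extraction path crosses only that-complement boundaries, which are transparent.
So B is grammatical.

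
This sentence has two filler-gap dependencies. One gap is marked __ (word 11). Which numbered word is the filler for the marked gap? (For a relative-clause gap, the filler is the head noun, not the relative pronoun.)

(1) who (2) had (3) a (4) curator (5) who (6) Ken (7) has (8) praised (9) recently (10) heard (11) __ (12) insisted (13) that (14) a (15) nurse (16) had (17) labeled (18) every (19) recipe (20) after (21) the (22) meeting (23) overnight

The marked gap is the subject of "insisted".
Its filler is the fronted wh-phrase "who", at word 1.
(The other dependency links word 4 to a gap after word 8.)

1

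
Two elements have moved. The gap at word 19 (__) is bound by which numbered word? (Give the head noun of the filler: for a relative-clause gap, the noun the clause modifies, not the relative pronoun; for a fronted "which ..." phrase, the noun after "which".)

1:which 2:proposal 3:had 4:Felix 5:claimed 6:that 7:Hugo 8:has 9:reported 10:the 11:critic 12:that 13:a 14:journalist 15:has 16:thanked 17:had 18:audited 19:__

2

The marked gap is the direct object of "audited".
Its filler is the fronted wh-phrase "which proposal", at word 2.
(The other dependency links word 11 to a gap after word 16.)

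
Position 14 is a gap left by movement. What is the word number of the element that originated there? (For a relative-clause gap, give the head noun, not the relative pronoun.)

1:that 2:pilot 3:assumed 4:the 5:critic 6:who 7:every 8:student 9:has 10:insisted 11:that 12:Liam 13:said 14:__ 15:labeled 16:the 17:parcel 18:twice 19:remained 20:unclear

The gap at 14 is the subject of "labeled", inside a relative clause.
The relative pronoun is "who" (word 6); it is bound by the head noun immediately before it.
Its filler is the head noun "critic", at word 5.

5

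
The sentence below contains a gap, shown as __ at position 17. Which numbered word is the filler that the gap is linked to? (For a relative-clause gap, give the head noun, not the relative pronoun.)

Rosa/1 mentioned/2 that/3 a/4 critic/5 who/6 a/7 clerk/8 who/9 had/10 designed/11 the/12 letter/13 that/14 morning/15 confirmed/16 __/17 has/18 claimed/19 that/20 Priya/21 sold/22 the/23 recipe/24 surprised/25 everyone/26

The gap at 17 is the subject of "claimed", inside a relative clause.
The relative pronoun is "who" (word 6); it is bound by the head noun immediately before it.
Its filler is the head noun "critic", at word 5.

5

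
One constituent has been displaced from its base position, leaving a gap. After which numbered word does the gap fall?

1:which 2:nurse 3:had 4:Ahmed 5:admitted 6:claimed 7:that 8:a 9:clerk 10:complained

5

The displaced element is "which nurse" (word 2).
It is linked across 1 clause boundary (Ø).
It functions as the subject of "claimed", so the gap sits immediately after word 5 ("admitted").
Base order: Ahmed had admitted that which nurse claimed that a clerk complained.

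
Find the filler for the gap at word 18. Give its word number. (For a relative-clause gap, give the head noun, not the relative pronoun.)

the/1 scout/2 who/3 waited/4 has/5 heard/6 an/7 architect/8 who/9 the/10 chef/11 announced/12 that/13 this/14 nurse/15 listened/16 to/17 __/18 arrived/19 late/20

The gap at 18 is the prepositional object of "listened", inside a relative clause.
The relative pronoun is "who" (word 9); it is bound by the head noun immediately before it.
Its filler is the head noun "architect", at word 8.

8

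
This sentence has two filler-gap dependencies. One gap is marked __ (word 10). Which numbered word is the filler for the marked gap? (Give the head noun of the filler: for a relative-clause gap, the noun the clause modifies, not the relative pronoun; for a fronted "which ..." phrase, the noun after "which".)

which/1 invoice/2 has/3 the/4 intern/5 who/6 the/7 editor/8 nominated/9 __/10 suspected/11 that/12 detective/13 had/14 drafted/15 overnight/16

5

The marked gap is inside the relative clause, the direct object of "nominated".
Its filler is the head noun "intern" (via "who"), at word 5.
(The other dependency links word 2 to a gap after word 15.)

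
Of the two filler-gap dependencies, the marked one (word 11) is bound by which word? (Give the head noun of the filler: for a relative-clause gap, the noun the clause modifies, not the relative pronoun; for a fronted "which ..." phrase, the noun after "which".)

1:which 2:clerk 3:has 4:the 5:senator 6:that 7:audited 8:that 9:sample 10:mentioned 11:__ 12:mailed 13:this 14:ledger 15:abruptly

The marked gap is the subject of "mailed".
Its filler is the fronted wh-phrase "which clerk", at word 2.
(The other dependency links word 5 to a gap after word 6.)

2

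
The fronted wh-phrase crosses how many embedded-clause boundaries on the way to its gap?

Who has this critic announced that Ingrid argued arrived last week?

2

"who" is extracted from the subject of "arrived".
Boundaries crossed, outermost first: [that], [Ø] — 2 in total.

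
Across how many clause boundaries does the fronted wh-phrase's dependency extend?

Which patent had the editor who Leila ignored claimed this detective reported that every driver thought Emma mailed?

"which patent" is extracted from the object of "mailed".
Boundaries crossed, outermost first: [Ø], [that], [Ø] — 3 in total.

3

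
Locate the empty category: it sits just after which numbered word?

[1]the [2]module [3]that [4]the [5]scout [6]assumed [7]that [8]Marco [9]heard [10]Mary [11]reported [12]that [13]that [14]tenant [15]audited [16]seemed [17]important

The displaced element is "the module" (word 2).
It is linked across 3 clause boundaries (that → Ø → that).
It functions as the direct object of "audited", so the gap sits immediately after word 15 ("audited").
Base order: The scout assumed that Marco heard Mary reported that that tenant audited the module.

15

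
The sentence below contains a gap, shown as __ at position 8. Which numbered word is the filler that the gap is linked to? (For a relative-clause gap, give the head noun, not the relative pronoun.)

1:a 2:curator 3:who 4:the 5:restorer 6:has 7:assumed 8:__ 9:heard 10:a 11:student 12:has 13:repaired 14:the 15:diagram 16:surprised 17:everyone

The gap at 8 is the subject of "heard", inside a relative clause.
The relative pronoun is "who" (word 3); it is bound by the head noun immediately before it.
Its filler is the head noun "curator", at word 2.

2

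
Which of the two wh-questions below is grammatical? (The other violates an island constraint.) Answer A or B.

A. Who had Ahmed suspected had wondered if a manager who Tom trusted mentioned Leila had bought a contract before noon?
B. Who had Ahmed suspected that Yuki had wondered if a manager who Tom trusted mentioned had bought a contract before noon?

In B, the wh-phrase is extracted from inside a wh-island (introduced by "if"), which blocks movement.
In A, the extraction path crosses only that-complement boundaries, which are transparent.
So A is grammatical.

A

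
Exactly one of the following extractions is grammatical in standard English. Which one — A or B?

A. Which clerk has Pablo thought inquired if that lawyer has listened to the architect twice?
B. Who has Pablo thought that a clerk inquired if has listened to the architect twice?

A

In B, the wh-phrase is extracted from inside a wh-island (introduced by "if"), which blocks movement.
In A, the extraction path crosses only that-complement boundaries, which are transparent.
So A is grammatical.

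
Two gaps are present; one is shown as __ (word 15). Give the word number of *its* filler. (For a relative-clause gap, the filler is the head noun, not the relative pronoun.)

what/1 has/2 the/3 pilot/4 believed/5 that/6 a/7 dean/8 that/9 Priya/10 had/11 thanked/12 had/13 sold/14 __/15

1

The marked gap is the direct object of "sold".
Its filler is the fronted wh-phrase "what", at word 1.
(The other dependency links word 8 to a gap after word 12.)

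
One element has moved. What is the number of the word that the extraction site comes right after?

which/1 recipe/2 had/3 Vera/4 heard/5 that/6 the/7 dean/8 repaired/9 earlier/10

9

The displaced element is "which recipe" (word 2).
It is linked across 1 clause boundary (that).
It functions as the direct object of "repaired", so the gap sits immediately after word 9 ("repaired").
Base order: Vera had heard that the dean repaired which recipe earlier.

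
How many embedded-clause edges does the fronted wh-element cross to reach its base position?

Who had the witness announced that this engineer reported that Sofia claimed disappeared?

3

"who" is extracted from the subject of "disappeared".
Boundaries crossed, outermost first: [that], [that], [Ø] — 3 in total.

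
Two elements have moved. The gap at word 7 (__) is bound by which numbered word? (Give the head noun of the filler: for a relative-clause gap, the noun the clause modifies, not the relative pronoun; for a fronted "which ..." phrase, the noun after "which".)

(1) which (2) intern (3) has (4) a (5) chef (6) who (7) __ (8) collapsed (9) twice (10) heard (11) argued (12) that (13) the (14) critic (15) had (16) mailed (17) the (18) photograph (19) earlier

5

The marked gap is inside the relative clause, the subject of "collapsed".
Its filler is the head noun "chef" (via "who"), at word 5.
(The other dependency links word 2 to a gap after word 10.)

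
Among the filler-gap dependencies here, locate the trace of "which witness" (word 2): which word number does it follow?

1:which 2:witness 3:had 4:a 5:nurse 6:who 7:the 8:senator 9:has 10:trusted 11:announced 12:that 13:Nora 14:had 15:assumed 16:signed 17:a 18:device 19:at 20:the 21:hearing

15

The displaced element is "which witness" (word 2).
It is linked across 2 clause boundaries (that → Ø).
It functions as the subject of "signed", so the gap sits immediately after word 15 ("assumed").
Base order: A nurse who the senator has trusted had announced that Nora had assumed that which witness signed a device at the hearing.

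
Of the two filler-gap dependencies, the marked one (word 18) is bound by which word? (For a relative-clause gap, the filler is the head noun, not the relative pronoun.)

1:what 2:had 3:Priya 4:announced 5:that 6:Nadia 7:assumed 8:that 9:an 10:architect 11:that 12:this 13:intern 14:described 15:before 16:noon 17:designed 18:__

The marked gap is the direct object of "designed".
Its filler is the fronted wh-phrase "what", at word 1.
(The other dependency links word 10 to a gap after word 14.)

1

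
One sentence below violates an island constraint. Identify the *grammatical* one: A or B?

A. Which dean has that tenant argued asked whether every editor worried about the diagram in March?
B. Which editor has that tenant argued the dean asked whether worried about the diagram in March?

A

In B, the wh-phrase is extracted from inside a wh-island (introduced by "whether"), which blocks movement.
In A, the extraction path crosses only that-complement boundaries, which are transparent.
So A is grammatical.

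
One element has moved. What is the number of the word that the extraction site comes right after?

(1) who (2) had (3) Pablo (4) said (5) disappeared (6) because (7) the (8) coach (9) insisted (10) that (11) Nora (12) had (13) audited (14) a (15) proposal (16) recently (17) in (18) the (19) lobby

The displaced element is "who" (word 1).
It is linked across 1 clause boundary (Ø).
It functions as the subject of "disappeared", so the gap sits immediately after word 4 ("said").
Base order: Pablo had said that who disappeared because the coach insisted that Nora had audited a proposal recently in the lobby.

4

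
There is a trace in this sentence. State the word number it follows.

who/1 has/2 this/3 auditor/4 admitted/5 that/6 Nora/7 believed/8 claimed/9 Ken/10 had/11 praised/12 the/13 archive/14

The displaced element is "who" (word 1).
It is linked across 2 clause boundaries (that → Ø).
It functions as the subject of "claimed", so the gap sits immediately after word 8 ("believed").
Base order: This auditor has admitted that Nora believed that who claimed Ken had praised the archive.

8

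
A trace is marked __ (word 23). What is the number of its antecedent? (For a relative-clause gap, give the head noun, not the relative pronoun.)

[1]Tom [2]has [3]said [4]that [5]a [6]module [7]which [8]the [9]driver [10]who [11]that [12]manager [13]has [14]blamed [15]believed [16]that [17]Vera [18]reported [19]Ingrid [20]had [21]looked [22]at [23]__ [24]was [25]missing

The gap at 23 is the prepositional object of "looked", inside a relative clause.
The relative pronoun is "which" (word 7); it is bound by the head noun immediately before it.
Its filler is the head noun "module", at word 6.

6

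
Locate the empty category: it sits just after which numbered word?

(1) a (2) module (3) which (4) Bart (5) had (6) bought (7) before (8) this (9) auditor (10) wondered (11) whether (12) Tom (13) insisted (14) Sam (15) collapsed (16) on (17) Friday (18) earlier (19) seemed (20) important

6

The displaced element is "a module" (word 2).
It functions as the direct object of "bought", so the gap sits immediately after word 6 ("bought").
Base order: Bart had bought a module before this auditor wondered whether Tom insisted Sam collapsed on Friday earlier.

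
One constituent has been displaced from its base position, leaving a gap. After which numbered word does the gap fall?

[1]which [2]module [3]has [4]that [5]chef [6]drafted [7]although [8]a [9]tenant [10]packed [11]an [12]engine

6

The displaced element is "which module" (word 2).
It functions as the direct object of "drafted", so the gap sits immediately after word 6 ("drafted").
Base order: That chef has drafted which module although a tenant packed an engine.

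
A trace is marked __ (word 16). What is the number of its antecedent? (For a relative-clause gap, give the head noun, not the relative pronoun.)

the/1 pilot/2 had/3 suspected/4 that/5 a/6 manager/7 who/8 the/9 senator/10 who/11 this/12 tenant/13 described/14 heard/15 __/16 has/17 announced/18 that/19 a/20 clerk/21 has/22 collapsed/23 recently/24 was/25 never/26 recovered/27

7

The gap at 16 is the subject of "announced", inside a relative clause.
The relative pronoun is "who" (word 8); it is bound by the head noun immediately before it.
Its filler is the head noun "manager", at word 7.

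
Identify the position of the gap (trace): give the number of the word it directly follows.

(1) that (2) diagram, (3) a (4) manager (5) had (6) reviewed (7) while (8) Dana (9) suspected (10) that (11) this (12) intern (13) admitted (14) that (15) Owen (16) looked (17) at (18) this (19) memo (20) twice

The displaced element is "that diagram" (word 2).
It functions as the direct object of "reviewed", so the gap sits immediately after word 6 ("reviewed").
Base order: A manager had reviewed that diagram while Dana suspected that this intern admitted that Owen looked at this memo twice.

6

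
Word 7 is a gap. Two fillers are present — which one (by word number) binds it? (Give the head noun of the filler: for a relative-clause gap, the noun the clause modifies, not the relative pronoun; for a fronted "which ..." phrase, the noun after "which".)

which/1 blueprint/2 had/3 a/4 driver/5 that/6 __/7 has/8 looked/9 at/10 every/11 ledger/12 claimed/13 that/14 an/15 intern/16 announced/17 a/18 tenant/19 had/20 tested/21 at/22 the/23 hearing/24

The marked gap is inside the relative clause, the subject of "looked".
Its filler is the head noun "driver" (via "that"), at word 5.
(The other dependency links word 2 to a gap after word 21.)

5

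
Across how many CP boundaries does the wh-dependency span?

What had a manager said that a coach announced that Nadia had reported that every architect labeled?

3

"what" is extracted from the object of "labeled".
Boundaries crossed, outermost first: [that], [that], [that] — 3 in total.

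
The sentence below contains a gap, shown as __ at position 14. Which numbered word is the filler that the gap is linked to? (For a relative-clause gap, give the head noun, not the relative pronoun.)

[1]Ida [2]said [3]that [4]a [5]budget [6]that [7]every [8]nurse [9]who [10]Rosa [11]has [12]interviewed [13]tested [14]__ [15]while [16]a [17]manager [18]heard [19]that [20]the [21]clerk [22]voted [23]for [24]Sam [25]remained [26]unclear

5

The gap at 14 is the object of "tested", inside a relative clause.
The relative pronoun is "that" (word 6); it is bound by the head noun immediately before it.
Its filler is the head noun "budget", at word 5.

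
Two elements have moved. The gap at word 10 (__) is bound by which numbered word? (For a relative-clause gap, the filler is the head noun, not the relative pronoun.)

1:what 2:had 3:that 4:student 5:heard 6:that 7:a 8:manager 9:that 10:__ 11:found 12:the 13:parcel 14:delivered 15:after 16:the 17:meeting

The marked gap is inside the relative clause, the subject of "found".
Its filler is the head noun "manager" (via "that"), at word 8.
(The other dependency links word 1 to a gap after word 14.)

8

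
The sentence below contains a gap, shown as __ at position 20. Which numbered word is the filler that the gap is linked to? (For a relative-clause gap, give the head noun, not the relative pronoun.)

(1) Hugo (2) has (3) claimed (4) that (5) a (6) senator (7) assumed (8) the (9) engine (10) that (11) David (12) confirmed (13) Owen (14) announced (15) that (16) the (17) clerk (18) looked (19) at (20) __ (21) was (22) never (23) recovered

9

The gap at 20 is the prepositional object of "looked", inside a relative clause.
The relative pronoun is "that" (word 10); it is bound by the head noun immediately before it.
Its filler is the head noun "engine", at word 9.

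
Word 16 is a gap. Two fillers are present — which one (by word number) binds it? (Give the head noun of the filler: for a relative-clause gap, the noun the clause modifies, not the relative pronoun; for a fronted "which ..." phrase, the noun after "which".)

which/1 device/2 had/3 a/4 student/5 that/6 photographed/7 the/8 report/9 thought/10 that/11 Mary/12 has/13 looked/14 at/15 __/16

The marked gap is the object of the preposition "at" of "looked".
Its filler is the fronted wh-phrase "which device", at word 2.
(The other dependency links word 5 to a gap after word 6.)

2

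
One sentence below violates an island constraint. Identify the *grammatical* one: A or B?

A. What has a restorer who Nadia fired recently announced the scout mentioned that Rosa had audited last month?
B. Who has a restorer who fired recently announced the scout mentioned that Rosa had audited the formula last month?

A

In B, the wh-phrase is extracted from inside a complex-NP island (relative clause) (introduced by "who"), which blocks movement.
In A, the extraction path crosses only that-complement boundaries, which are transparent.
So A is grammatical.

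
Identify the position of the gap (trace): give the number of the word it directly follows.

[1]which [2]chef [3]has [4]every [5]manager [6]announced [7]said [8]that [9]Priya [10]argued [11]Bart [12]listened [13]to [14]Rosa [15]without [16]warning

6

The displaced element is "which chef" (word 2).
It is linked across 1 clause boundary (Ø).
It functions as the subject of "said", so the gap sits immediately after word 6 ("announced").
Base order: Every manager has announced which chef said that Priya argued Bart listened to Rosa without warning.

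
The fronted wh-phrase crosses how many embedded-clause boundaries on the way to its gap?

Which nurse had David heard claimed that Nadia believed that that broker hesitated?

"which nurse" is extracted from the subject of "claimed".
Boundaries crossed, outermost first: [Ø] — 1 in total.

1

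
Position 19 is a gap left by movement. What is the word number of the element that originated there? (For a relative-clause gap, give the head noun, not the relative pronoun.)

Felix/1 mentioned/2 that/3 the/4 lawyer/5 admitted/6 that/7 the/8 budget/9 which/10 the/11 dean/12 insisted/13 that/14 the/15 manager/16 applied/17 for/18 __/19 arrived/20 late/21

9

The gap at 19 is the prepositional object of "applied", inside a relative clause.
The relative pronoun is "which" (word 10); it is bound by the head noun immediately before it.
Its filler is the head noun "budget", at word 9.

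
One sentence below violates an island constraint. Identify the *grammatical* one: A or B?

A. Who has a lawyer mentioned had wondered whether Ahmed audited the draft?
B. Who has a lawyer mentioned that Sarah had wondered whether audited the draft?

In B, the wh-phrase is extracted from inside a wh-island (introduced by "whether"), which blocks movement.
In A, the extraction path crosses only that-complement boundaries, which are transparent.
So A is grammatical.

A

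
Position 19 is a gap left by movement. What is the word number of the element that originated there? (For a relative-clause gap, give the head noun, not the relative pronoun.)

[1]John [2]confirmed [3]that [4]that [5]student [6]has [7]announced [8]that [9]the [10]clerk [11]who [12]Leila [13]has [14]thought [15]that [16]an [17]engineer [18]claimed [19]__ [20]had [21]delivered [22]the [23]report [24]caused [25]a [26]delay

The gap at 19 is the subject of "delivered", inside a relative clause.
The relative pronoun is "who" (word 11); it is bound by the head noun immediately before it.
Its filler is the head noun "clerk", at word 10.

10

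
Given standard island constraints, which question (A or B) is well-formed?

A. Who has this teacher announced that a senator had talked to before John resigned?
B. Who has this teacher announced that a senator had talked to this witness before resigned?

A

In B, the wh-phrase is extracted from inside an adjunct island (introduced by "before"), which blocks movement.
In A, the extraction path crosses only that-complement boundaries, which are transparent.
So A is grammatical.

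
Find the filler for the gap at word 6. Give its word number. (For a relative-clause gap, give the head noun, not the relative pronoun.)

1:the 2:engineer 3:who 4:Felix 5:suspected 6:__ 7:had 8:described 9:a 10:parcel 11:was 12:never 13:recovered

The gap at 6 is the subject of "described", inside a relative clause.
The relative pronoun is "who" (word 3); it is bound by the head noun immediately before it.
Its filler is the head noun "engineer", at word 2.

2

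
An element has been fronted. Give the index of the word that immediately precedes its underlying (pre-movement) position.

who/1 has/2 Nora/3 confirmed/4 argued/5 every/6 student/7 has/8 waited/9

The displaced element is "who" (word 1).
It is linked across 1 clause boundary (Ø).
It functions as the subject of "argued", so the gap sits immediately after word 4 ("confirmed").
Base order: Nora has confirmed that who argued every student has waited.

4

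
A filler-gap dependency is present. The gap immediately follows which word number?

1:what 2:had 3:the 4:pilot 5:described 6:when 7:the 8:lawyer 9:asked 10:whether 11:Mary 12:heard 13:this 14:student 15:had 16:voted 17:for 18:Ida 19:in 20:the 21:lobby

5

The displaced element is "what" (word 1).
It functions as the direct object of "described", so the gap sits immediately after word 5 ("described").
Base order: The pilot had described what when the lawyer asked whether Mary heard this student had voted for Ida in the lobby.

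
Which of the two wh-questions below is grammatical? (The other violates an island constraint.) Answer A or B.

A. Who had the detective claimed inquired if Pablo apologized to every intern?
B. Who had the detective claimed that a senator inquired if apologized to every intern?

A

In B, the wh-phrase is extracted from inside a wh-island (introduced by "if"), which blocks movement.
In A, the extraction path crosses only that-complement boundaries, which are transparent.
So A is grammatical.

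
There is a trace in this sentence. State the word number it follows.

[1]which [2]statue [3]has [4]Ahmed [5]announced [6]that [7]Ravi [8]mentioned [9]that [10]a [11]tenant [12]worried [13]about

The displaced element is "which statue" (word 2).
It is linked across 2 clause boundaries (that → that).
It functions as the object of the preposition "about" of "worried", so the gap sits immediately after word 13 ("about").
Base order: Ahmed has announced that Ravi mentioned that a tenant worried about which statue.

13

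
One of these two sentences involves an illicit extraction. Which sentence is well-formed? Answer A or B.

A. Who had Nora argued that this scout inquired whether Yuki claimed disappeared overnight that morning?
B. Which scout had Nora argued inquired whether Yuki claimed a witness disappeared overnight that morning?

B

In A, the wh-phrase is extracted from inside a wh-island (introduced by "whether"), which blocks movement.
In B, the extraction path crosses only that-complement boundaries, which are transparent.
So B is grammatical.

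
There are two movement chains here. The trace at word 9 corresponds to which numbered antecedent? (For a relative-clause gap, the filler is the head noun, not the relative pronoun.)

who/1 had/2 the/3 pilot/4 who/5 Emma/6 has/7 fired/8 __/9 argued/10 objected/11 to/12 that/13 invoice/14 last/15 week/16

4

The marked gap is inside the relative clause, the direct object of "fired".
Its filler is the head noun "pilot" (via "who"), at word 4.
(The other dependency links word 1 to a gap after word 10.)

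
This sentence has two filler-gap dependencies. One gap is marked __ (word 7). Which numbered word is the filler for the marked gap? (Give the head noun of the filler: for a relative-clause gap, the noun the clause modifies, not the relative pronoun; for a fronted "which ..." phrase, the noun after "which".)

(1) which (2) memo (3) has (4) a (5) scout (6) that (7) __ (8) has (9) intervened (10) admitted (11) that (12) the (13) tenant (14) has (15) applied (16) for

5

The marked gap is inside the relative clause, the subject of "intervened".
Its filler is the head noun "scout" (via "that"), at word 5.
(The other dependency links word 2 to a gap after word 16.)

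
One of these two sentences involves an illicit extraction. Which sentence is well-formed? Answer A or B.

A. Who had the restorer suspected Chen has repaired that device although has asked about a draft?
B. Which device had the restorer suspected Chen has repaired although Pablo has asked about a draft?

In A, the wh-phrase is extracted from inside an adjunct island (introduced by "although"), which blocks movement.
In B, the extraction path crosses only that-complement boundaries, which are transparent.
So B is grammatical.

B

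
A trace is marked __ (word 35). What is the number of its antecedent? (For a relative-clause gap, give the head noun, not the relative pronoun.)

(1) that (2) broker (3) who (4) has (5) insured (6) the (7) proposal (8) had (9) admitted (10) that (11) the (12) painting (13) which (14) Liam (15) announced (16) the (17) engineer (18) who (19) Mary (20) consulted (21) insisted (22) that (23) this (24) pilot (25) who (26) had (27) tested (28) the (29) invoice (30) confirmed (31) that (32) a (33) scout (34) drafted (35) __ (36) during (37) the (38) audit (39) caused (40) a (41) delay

The gap at 35 is the object of "drafted", inside a relative clause.
The relative pronoun is "which" (word 13); it is bound by the head noun immediately before it.
Its filler is the head noun "painting", at word 12.

12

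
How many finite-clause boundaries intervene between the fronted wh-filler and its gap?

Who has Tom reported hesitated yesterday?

1

"who" is extracted from the subject of "hesitated".
Boundaries crossed, outermost first: [Ø] — 1 in total.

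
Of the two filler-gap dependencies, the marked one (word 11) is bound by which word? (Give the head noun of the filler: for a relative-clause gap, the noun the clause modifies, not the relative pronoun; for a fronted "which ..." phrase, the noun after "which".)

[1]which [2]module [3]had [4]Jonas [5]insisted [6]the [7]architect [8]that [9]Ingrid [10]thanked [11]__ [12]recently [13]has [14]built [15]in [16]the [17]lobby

7

The marked gap is inside the relative clause, the direct object of "thanked".
Its filler is the head noun "architect" (via "that"), at word 7.
(The other dependency links word 2 to a gap after word 14.)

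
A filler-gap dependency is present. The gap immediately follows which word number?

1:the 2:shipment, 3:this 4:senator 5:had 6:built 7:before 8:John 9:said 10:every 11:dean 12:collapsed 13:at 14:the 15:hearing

6

The displaced element is "the shipment" (word 2).
It functions as the direct object of "built", so the gap sits immediately after word 6 ("built").
Base order: This senator had built the shipment before John said every dean collapsed at the hearing.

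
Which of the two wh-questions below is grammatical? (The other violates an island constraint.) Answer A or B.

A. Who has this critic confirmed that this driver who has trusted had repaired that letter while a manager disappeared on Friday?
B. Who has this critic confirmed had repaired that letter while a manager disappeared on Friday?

B

In A, the wh-phrase is extracted from inside a complex-NP island (relative clause) (introduced by "who"), which blocks movement.
In B, the extraction path crosses only that-complement boundaries, which are transparent.
So B is grammatical.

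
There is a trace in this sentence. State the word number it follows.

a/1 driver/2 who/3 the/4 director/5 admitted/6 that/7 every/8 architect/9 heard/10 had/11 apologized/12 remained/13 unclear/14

The displaced element is "a driver" (word 2).
It is linked across 2 clause boundaries (that → Ø).
It functions as the subject of "apologized", so the gap sits immediately after word 10 ("heard").
Base order: The director admitted that every architect heard that a driver had apologized.

10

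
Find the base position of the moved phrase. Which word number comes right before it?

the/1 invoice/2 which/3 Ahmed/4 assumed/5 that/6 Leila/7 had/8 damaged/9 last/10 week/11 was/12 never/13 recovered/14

9

The displaced element is "the invoice" (word 2).
It is linked across 1 clause boundary (that).
It functions as the direct object of "damaged", so the gap sits immediately after word 9 ("damaged").
Base order: Ahmed assumed that Leila had damaged the invoice last week.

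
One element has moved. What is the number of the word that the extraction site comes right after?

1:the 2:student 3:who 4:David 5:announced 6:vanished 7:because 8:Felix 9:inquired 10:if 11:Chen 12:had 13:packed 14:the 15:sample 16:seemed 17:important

5

The displaced element is "the student" (word 2).
It is linked across 1 clause boundary (Ø).
It functions as the subject of "vanished", so the gap sits immediately after word 5 ("announced").
Base order: David announced that the student vanished because Felix inquired if Chen had packed the sample.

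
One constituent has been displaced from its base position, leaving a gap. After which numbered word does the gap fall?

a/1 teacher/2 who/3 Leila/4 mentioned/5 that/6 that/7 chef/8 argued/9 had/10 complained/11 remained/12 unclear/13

9

The displaced element is "a teacher" (word 2).
It is linked across 2 clause boundaries (that → Ø).
It functions as the subject of "complained", so the gap sits immediately after word 9 ("argued").
Base order: Leila mentioned that that chef argued that a teacher had complained.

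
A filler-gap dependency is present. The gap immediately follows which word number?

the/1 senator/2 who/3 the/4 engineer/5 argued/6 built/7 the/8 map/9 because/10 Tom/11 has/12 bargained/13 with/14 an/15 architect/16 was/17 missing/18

6

The displaced element is "the senator" (word 2).
It is linked across 1 clause boundary (Ø).
It functions as the subject of "built", so the gap sits immediately after word 6 ("argued").
Base order: The engineer argued that the senator built the map because Tom has bargained with an architect.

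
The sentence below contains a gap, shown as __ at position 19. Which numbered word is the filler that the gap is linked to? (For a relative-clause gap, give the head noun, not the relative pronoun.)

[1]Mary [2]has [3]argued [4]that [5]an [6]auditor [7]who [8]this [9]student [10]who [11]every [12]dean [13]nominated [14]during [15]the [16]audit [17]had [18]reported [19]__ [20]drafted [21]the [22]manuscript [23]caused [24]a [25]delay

The gap at 19 is the subject of "drafted", inside a relative clause.
The relative pronoun is "who" (word 7); it is bound by the head noun immediately before it.
Its filler is the head noun "auditor", at word 6.

6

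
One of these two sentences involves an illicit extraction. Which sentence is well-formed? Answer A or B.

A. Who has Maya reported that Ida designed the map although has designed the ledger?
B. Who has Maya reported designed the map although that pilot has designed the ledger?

B

In A, the wh-phrase is extracted from inside an adjunct island (introduced by "although"), which blocks movement.
In B, the extraction path crosses only that-complement boundaries, which are transparent.
So B is grammatical.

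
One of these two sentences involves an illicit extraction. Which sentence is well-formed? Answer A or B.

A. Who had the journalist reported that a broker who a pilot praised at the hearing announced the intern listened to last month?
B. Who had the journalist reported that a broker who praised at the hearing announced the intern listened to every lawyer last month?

A

In B, the wh-phrase is extracted from inside a complex-NP island (relative clause) (introduced by "who"), which blocks movement.
In A, the extraction path crosses only that-complement boundaries, which are transparent.
So A is grammatical.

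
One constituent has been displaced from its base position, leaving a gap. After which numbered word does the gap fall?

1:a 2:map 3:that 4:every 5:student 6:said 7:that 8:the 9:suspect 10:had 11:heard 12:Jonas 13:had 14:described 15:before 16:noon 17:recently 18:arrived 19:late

The displaced element is "a map" (word 2).
It is linked across 2 clause boundaries (that → Ø).
It functions as the direct object of "described", so the gap sits immediately after word 14 ("described").
Base order: Every student said that the suspect had heard Jonas had described a map before noon recently.

14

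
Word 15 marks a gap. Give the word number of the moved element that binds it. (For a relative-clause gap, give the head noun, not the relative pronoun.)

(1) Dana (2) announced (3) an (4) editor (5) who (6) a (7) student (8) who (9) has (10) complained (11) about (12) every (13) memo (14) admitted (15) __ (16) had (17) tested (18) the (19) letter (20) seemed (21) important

The gap at 15 is the subject of "tested", inside a relative clause.
The relative pronoun is "who" (word 5); it is bound by the head noun immediately before it.
Its filler is the head noun "editor", at word 4.

4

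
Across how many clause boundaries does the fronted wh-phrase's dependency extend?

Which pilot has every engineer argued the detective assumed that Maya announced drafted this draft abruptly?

"which pilot" is extracted from the subject of "drafted".
Boundaries crossed, outermost first: [Ø], [that], [Ø] — 3 in total.

3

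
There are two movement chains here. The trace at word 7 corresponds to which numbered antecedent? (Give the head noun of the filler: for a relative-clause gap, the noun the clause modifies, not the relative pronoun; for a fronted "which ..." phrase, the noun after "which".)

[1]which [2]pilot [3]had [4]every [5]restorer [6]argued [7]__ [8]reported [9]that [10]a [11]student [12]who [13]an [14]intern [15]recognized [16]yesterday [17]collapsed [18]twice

2

The marked gap is the subject of "reported".
Its filler is the fronted wh-phrase "which pilot", at word 2.
(The other dependency links word 11 to a gap after word 15.)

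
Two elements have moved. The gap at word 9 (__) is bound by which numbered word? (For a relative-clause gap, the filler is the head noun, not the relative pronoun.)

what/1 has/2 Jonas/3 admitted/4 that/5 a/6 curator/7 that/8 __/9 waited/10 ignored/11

7

The marked gap is inside the relative clause, the subject of "waited".
Its filler is the head noun "curator" (via "that"), at word 7.
(The other dependency links word 1 to a gap after word 11.)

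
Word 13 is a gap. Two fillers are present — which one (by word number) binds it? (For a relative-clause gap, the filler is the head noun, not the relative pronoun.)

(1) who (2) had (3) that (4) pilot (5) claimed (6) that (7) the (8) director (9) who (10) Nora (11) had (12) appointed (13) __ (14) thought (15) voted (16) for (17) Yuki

The marked gap is inside the relative clause, the direct object of "appointed".
Its filler is the head noun "director" (via "who"), at word 8.
(The other dependency links word 1 to a gap after word 14.)

8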